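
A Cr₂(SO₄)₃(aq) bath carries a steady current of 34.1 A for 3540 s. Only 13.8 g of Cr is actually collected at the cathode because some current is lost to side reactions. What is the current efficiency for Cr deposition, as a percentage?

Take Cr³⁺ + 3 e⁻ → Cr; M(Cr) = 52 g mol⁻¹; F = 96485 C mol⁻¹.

Q = I·t = 34.10 × 3540.0 = 120700 C; n(e⁻) = 120700/96485 = 1.251 mol.
Theoretical n(Cr) = n(e⁻)/3 = 0.4170 mol, i.e. m_theo = 0.4170 × 52 = 21.69 g.
Efficiency = m_actual / m_theo = 13.8 / 21.69 = 63.6 %.

63.6 %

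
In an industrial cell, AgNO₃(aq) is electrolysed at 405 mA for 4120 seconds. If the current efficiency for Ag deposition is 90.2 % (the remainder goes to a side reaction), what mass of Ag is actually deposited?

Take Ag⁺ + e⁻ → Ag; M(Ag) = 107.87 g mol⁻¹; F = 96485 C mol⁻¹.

Q = I·t = 0.4050 × 4120.0 = 1669 C.
n(e⁻) = 1669/96485 = 0.01729 mol; theoretically n(Ag) = 0.01729/1 = 0.01729 mol, m_theo = 1.865 g.
At 90.2 % efficiency, m_actual = 0.902 × 1.865 = 1.68 g.

1.68 g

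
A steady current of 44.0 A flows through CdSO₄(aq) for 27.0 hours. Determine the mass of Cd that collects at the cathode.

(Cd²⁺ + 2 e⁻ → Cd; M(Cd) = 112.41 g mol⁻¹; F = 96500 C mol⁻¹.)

Q = I·t = 44.00 A × 97200 s = 4277000 C.
n(e⁻) = Q/F = 4277000 / 96500 = 44.32 mol.
Cd²⁺ + 2 e⁻ → Cd, so n(Cd) = n(e⁻)/2 = 22.16 mol.
m = n·M = 22.16 × 112.41 = 2490 g.

2490 g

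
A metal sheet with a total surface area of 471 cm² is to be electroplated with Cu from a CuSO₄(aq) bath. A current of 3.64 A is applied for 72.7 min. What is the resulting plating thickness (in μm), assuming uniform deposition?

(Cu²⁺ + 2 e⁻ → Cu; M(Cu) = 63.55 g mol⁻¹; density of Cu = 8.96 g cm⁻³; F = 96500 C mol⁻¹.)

Q = I·t = 3.640 × 4362.0 = 15880 C; n(e⁻) = 0.1645 mol.
n(Cu) = n(e⁻)/2 = 0.08227 mol, so m = 0.08227 × 63.55 = 5.228 g.
Volume = m/ρ = 5.228 / 8.96 = 0.5835 cm³.
Thickness = V/A = 0.5835 / 471 = 0.00124 cm = 12.4 μm.

12.4 μm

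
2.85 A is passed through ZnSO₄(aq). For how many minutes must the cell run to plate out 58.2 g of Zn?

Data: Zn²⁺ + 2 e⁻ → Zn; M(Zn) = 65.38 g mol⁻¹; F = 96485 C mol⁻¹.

1000 min

n(Zn) = m/M = 58.2 / 65.38 = 0.8902 mol.
Each Zn atom requires 2 electrons, so n(e⁻) = 2 × 0.8902 = 1.780 mol.
Q = n(e⁻)·F = 1.780 × 96485 = 171800 C.
t = Q/I = 171800 / 2.850 A = 60270 s = 1000 min.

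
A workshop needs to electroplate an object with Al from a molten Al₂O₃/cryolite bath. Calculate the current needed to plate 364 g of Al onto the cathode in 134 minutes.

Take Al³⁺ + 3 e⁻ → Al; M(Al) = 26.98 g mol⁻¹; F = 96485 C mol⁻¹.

n(Al) = 364 / 26.98 = 13.49 mol.
n(e⁻) = 3 × 13.49 = 40.47 mol.
Q = n(e⁻)·F = 40.47 × 96485 = 3905000 C.
I = Q/t = 3905000 / 8040.0 s = 486 A.

486 A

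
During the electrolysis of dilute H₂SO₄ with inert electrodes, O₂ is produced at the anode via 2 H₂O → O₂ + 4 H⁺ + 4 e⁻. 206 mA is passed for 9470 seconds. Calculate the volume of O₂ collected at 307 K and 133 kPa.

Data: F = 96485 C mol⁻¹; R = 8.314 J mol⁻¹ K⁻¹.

Q = I·t = 0.2060 A × 9470.0 s = 1951 C.
n(e⁻) = Q/F = 1951 / 96485 = 0.02022 mol.
4 electrons are transferred per O₂ molecule, so n(O₂) = 0.02022 / 4 = 0.005055 mol.
V = nRT/P = (0.005055 × 8.314 × 307) / (133 × 10³ Pa) = 9.70 × 10⁻⁵ m³ = 0.0970 L.

0.0970 L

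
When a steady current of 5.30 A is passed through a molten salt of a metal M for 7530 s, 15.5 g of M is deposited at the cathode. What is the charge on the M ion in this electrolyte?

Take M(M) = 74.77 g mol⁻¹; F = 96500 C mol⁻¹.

Q = I·t = 5.300 A × 7530.0 s = 39910 C, so n(e⁻) = 39910/96500 = 0.4136 mol.
n(M) deposited = 15.5 / 74.77 = 0.2073 mol.
Electrons per atom = n(e⁻)/n(M) = 0.4136 / 0.2073 = 1.99 ≈ 2, so the ion is M²⁺.

+2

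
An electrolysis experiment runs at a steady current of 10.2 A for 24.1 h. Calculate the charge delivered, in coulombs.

8.85 × 10⁵ C

Q = I·t = 10.20 A × 86760 s = 8.85 × 10⁵ C.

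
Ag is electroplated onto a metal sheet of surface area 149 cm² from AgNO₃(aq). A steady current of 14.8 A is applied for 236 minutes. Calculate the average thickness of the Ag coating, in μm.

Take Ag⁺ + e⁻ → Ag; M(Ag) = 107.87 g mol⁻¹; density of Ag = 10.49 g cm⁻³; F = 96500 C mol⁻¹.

1500 μm

Q = I·t = 14.80 × 14160 = 209600 C; n(e⁻) = 2.172 mol.
n(Ag) = n(e⁻)/1 = 2.172 mol, so m = 2.172 × 107.87 = 234.3 g.
Volume = m/ρ = 234.3 / 10.49 = 22.33 cm³.
Thickness = V/A = 22.33 / 149 = 0.150 cm = 1500 μm.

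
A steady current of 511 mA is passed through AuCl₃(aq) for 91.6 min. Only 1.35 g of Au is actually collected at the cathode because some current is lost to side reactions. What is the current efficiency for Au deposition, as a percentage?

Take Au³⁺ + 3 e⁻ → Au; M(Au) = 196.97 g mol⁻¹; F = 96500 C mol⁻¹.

70.7 %

Q = I·t = 0.5110 × 5496.0 = 2808 C; n(e⁻) = 2808/96500 = 0.02910 mol.
Theoretical n(Au) = n(e⁻)/3 = 0.009701 mol, i.e. m_theo = 0.009701 × 196.97 = 1.911 g.
Efficiency = m_actual / m_theo = 1.35 / 1.911 = 70.7 %.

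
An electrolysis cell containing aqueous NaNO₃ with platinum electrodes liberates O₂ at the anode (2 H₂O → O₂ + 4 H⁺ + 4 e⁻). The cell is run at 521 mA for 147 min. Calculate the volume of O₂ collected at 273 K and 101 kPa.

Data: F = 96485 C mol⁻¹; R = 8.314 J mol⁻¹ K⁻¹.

Q = I·t = 0.5210 A × 8820.0 s = 4595 C.
n(e⁻) = Q/F = 4595 / 96485 = 0.04763 mol.
4 electrons are transferred per O₂ molecule, so n(O₂) = 0.04763 / 4 = 0.01191 mol.
V = nRT/P = (0.01191 × 8.314 × 273) / (101 × 10³ Pa) = 2.68 × 10⁻⁴ m³ = 0.268 L.

0.268 L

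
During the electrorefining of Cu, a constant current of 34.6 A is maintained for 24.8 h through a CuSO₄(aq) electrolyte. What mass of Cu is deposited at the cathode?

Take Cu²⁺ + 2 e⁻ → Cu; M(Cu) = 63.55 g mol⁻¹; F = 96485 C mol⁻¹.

1020 g

Q = I·t = 34.60 A × 89280 s = 3089000 C.
n(e⁻) = Q/F = 3089000 / 96485 = 32.02 mol.
Cu²⁺ + 2 e⁻ → Cu, so n(Cu) = n(e⁻)/2 = 16.01 mol.
m = n·M = 16.01 × 63.55 = 1020 g.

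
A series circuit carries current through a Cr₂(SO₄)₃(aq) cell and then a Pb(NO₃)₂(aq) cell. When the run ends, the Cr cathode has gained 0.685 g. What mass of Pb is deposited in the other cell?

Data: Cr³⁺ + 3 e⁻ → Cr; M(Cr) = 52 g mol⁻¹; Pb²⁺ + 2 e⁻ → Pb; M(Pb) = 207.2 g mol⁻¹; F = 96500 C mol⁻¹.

n(Cr) = 0.685 / 52 = 0.01317 mol.
Since Cr³⁺ + 3 e⁻ → Cr, n(e⁻) passed = 3 × 0.01317 = 0.03952 mol.
Cells in series carry the same charge, so the same 0.03952 mol of electrons passes through cell 2.
Pb²⁺ + 2 e⁻ → Pb, so n(Pb) = 0.03952 / 2 = 0.01976 mol.
m(Pb) = 0.01976 × 207.2 = 4.09 g.

4.09 g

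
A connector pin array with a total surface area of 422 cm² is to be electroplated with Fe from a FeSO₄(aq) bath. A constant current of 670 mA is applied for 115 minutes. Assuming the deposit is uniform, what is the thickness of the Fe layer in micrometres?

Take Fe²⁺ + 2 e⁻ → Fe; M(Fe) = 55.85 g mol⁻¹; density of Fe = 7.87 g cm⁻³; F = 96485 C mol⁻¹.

4.03 μm

Q = I·t = 0.6700 × 6900.0 = 4623 C; n(e⁻) = 0.04791 mol.
n(Fe) = n(e⁻)/2 = 0.02396 mol, so m = 0.02396 × 55.85 = 1.338 g.
Volume = m/ρ = 1.338 / 7.87 = 0.1700 cm³.
Thickness = V/A = 0.1700 / 422 = 4.03 × 10⁻⁴ cm = 4.03 μm.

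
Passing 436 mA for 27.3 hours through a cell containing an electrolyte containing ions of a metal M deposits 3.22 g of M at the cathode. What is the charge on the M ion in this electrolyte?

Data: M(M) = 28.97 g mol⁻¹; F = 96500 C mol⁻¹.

Q = I·t = 0.4360 A × 98280 s = 42850 C, so n(e⁻) = 42850/96500 = 0.4440 mol.
n(M) deposited = 3.22 / 28.97 = 0.1111 mol.
Electrons per atom = n(e⁻)/n(M) = 0.4440 / 0.1111 = 4.00 ≈ 4, so the ion is M⁴⁺.

+4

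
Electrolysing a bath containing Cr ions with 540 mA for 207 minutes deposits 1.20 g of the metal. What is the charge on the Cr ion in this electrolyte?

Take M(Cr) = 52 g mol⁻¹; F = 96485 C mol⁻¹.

+3

Q = I·t = 0.5400 A × 12420 s = 6707 C, so n(e⁻) = 6707/96485 = 0.06951 mol.
n(Cr) deposited = 1.20 / 52 = 0.02308 mol.
Electrons per atom = n(e⁻)/n(Cr) = 0.06951 / 0.02308 = 3.01 ≈ 3, so the ion is Cr³⁺.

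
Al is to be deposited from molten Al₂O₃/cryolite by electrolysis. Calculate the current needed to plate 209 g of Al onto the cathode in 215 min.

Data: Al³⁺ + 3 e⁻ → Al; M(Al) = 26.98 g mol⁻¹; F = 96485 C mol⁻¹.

n(Al) = 209 / 26.98 = 7.746 mol.
n(e⁻) = 3 × 7.746 = 23.24 mol.
Q = n(e⁻)·F = 23.24 × 96485 = 2242000 C.
I = Q/t = 2242000 / 12900 s = 174 A.

174 A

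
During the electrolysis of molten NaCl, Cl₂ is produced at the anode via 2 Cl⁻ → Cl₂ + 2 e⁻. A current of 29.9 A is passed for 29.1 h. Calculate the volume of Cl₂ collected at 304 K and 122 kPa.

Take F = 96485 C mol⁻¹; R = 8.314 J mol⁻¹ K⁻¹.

Q = I·t = 29.90 A × 104760 s = 3132000 C.
n(e⁻) = Q/F = 3132000 / 96485 = 32.46 mol.
2 electrons are transferred per Cl₂ molecule, so n(Cl₂) = 32.46 / 2 = 16.23 mol.
V = nRT/P = (16.23 × 8.314 × 304) / (122 × 10³ Pa) = 0.336 m³ = 336 L.

336 L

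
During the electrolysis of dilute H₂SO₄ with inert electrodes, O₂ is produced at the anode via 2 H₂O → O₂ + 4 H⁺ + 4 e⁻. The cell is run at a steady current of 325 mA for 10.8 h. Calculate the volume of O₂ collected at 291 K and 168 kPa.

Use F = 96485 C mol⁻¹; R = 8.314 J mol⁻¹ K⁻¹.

Q = I·t = 0.3250 A × 38880 s = 12640 C.
n(e⁻) = Q/F = 12640 / 96485 = 0.1310 mol.
4 electrons are transferred per O₂ molecule, so n(O₂) = 0.1310 / 4 = 0.03274 mol.
V = nRT/P = (0.03274 × 8.314 × 291) / (168 × 10³ Pa) = 4.72 × 10⁻⁴ m³ = 0.472 L.

0.472 L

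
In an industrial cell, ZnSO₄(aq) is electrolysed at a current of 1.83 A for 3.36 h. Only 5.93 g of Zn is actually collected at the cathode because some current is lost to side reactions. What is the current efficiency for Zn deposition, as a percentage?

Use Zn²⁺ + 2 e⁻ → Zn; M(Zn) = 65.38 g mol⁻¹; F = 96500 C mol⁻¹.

79.1 %

Q = I·t = 1.830 × 12096 = 22140 C; n(e⁻) = 22140/96500 = 0.2294 mol.
Theoretical n(Zn) = n(e⁻)/2 = 0.1147 mol, i.e. m_theo = 0.1147 × 65.38 = 7.499 g.
Efficiency = m_actual / m_theo = 5.93 / 7.499 = 79.1 %.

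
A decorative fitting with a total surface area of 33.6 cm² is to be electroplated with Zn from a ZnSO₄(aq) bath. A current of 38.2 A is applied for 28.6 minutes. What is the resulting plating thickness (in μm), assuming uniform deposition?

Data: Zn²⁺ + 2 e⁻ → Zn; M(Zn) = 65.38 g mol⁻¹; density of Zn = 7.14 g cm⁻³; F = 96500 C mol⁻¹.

926 μm

Q = I·t = 38.20 × 1716.0 = 65550 C; n(e⁻) = 0.6793 mol.
n(Zn) = n(e⁻)/2 = 0.3396 mol, so m = 0.3396 × 65.38 = 22.21 g.
Volume = m/ρ = 22.21 / 7.14 = 3.110 cm³.
Thickness = V/A = 3.110 / 33.6 = 0.0926 cm = 926 μm.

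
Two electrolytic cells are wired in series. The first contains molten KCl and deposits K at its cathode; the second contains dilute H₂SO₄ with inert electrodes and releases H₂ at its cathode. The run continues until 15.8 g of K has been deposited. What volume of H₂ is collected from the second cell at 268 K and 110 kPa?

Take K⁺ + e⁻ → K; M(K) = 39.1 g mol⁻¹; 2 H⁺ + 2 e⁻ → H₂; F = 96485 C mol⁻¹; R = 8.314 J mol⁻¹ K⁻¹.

4.09 L

n(K) = 15.8 / 39.1 = 0.4041 mol, so n(e⁻) = 1 × 0.4041 = 0.4041 mol.
The cells are in series, so the same 0.4041 mol of electrons passes through the second cell.
2 H⁺ + 2 e⁻ → H₂ — 2 mol e⁻ per mol H₂, so n(H₂) = 0.4041/2 = 0.2020 mol.
V = nRT/P = (0.2020 × 8.314 × 268) / (110 × 10³) = 0.00409 m³ = 4.09 L.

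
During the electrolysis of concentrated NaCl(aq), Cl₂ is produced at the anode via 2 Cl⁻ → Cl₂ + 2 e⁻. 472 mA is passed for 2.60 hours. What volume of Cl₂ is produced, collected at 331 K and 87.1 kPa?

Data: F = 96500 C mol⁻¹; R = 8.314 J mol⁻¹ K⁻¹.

0.723 L

Q = I·t = 0.4720 A × 9360.0 s = 4418 C.
n(e⁻) = Q/F = 4418 / 96500 = 0.04578 mol.
2 electrons are transferred per Cl₂ molecule, so n(Cl₂) = 0.04578 / 2 = 0.02289 mol.
V = nRT/P = (0.02289 × 8.314 × 331) / (87.1 × 10³ Pa) = 7.23 × 10⁻⁴ m³ = 0.723 L.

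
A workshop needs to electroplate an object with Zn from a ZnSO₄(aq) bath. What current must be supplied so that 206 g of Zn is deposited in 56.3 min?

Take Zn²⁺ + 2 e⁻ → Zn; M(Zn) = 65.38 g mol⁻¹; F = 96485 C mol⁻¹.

180 A

n(Zn) = 206 / 65.38 = 3.151 mol.
n(e⁻) = 2 × 3.151 = 6.302 mol.
Q = n(e⁻)·F = 6.302 × 96485 = 608000 C.
I = Q/t = 608000 / 3378.0 s = 180 A.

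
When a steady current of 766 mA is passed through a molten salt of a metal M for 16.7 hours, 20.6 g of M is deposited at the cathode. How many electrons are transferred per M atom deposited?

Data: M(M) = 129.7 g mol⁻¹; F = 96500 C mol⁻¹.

3

Q = I·t = 0.7660 A × 60120 s = 46050 C, so n(e⁻) = 46050/96500 = 0.4772 mol.
n(M) deposited = 20.6 / 129.7 = 0.1588 mol.
Electrons per atom = n(e⁻)/n(M) = 0.4772 / 0.1588 = 3.00 ≈ 3, so the ion is M³⁺.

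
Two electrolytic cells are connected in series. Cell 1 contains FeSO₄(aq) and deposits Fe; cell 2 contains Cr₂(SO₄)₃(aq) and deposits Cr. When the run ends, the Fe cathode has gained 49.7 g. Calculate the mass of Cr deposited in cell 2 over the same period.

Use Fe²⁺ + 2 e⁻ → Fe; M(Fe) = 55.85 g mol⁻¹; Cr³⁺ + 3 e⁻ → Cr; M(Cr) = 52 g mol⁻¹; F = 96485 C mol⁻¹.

n(Fe) = 49.7 / 55.85 = 0.8899 mol.
Since Fe²⁺ + 2 e⁻ → Fe, n(e⁻) passed = 2 × 0.8899 = 1.780 mol.
Cells in series carry the same charge, so the same 1.780 mol of electrons passes through cell 2.
Cr³⁺ + 3 e⁻ → Cr, so n(Cr) = 1.780 / 3 = 0.5933 mol.
m(Cr) = 0.5933 × 52 = 30.8 g.

30.8 g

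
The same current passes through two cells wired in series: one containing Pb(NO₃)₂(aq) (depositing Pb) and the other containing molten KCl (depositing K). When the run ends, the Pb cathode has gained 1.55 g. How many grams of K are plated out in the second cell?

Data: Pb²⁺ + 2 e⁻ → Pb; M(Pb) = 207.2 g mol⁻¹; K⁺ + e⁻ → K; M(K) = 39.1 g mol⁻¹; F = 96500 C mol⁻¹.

0.585 g

n(Pb) = 1.55 / 207.2 = 0.007481 mol.
Since Pb²⁺ + 2 e⁻ → Pb, n(e⁻) passed = 2 × 0.007481 = 0.01496 mol.
Cells in series carry the same charge, so the same 0.01496 mol of electrons passes through cell 2.
K⁺ + e⁻ → K, so n(K) = 0.01496 / 1 = 0.01496 mol.
m(K) = 0.01496 × 39.1 = 0.585 g.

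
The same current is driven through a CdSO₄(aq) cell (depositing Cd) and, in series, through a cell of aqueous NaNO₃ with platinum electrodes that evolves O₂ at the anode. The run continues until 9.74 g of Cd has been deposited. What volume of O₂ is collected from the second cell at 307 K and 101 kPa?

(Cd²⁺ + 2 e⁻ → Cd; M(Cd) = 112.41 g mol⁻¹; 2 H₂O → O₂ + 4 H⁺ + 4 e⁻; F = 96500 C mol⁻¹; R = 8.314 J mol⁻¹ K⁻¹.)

n(Cd) = 9.74 / 112.41 = 0.08665 mol, so n(e⁻) = 2 × 0.08665 = 0.1733 mol.
The cells are in series, so the same 0.1733 mol of electrons passes through the second cell.
2 H₂O → O₂ + 4 H⁺ + 4 e⁻ — 4 mol e⁻ per mol O₂, so n(O₂) = 0.1733/4 = 0.04332 mol.
V = nRT/P = (0.04332 × 8.314 × 307) / (101 × 10³) = 0.00109 m³ = 1.09 L.

1.09 L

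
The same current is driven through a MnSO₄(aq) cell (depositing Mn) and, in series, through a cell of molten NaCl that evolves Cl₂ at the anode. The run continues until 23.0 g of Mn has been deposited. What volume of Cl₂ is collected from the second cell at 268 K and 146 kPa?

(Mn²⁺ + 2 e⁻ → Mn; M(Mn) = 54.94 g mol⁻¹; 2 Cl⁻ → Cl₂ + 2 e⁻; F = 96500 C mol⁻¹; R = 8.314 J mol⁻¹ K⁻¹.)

6.39 L

n(Mn) = 23.0 / 54.94 = 0.4186 mol, so n(e⁻) = 2 × 0.4186 = 0.8373 mol.
The cells are in series, so the same 0.8373 mol of electrons passes through the second cell.
2 Cl⁻ → Cl₂ + 2 e⁻ — 2 mol e⁻ per mol Cl₂, so n(Cl₂) = 0.8373/2 = 0.4186 mol.
V = nRT/P = (0.4186 × 8.314 × 268) / (146 × 10³) = 0.00639 m³ = 6.39 L.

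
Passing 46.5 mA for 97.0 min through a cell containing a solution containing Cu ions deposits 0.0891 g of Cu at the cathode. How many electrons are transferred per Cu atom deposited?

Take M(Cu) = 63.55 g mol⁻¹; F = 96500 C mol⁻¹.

Q = I·t = 0.04650 A × 5820.0 s = 270.6 C, so n(e⁻) = 270.6/96500 = 0.002804 mol.
n(Cu) deposited = 0.0891 / 63.55 = 0.001402 mol.
Electrons per atom = n(e⁻)/n(Cu) = 0.002804 / 0.001402 = 2.00 ≈ 2, so the ion is Cu²⁺.

2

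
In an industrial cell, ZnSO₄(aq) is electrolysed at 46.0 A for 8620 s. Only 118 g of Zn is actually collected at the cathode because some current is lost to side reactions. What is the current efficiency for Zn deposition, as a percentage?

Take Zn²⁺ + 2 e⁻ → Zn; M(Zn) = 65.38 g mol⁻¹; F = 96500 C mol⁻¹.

87.8 %

Q = I·t = 46.00 × 8620.0 = 396500 C; n(e⁻) = 396500/96500 = 4.109 mol.
Theoretical n(Zn) = n(e⁻)/2 = 2.055 mol, i.e. m_theo = 2.055 × 65.38 = 134.3 g.
Efficiency = m_actual / m_theo = 118 / 134.3 = 87.8 %.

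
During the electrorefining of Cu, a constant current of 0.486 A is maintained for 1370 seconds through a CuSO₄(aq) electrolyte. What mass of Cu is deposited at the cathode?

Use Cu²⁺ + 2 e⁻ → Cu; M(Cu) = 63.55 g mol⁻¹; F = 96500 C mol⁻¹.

Q = I·t = 0.4860 A × 1370.0 s = 665.8 C.
n(e⁻) = Q/F = 665.8 / 96500 = 0.006900 mol.
Cu²⁺ + 2 e⁻ → Cu, so n(Cu) = n(e⁻)/2 = 0.003450 mol.
m = n·M = 0.003450 × 63.55 = 0.219 g.

0.219 g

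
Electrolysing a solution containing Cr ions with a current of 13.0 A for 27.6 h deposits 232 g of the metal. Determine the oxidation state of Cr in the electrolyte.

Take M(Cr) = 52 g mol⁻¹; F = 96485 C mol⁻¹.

Q = I·t = 13.00 A × 99360 s = 1292000 C, so n(e⁻) = 1292000/96485 = 13.39 mol.
n(Cr) deposited = 232 / 52 = 4.462 mol.
Electrons per atom = n(e⁻)/n(Cr) = 13.39 / 4.462 = 3.00 ≈ 3, so the ion is Cr³⁺.

+3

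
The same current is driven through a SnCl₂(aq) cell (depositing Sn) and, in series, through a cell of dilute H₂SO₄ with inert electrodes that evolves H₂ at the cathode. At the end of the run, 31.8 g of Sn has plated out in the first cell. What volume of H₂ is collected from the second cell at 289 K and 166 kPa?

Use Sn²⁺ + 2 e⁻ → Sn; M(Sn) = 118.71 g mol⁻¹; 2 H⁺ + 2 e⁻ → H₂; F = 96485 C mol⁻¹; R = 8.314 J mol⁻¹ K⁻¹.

n(Sn) = 31.8 / 118.71 = 0.2679 mol, so n(e⁻) = 2 × 0.2679 = 0.5358 mol.
The cells are in series, so the same 0.5358 mol of electrons passes through the second cell.
2 H⁺ + 2 e⁻ → H₂ — 2 mol e⁻ per mol H₂, so n(H₂) = 0.5358/2 = 0.2679 mol.
V = nRT/P = (0.2679 × 8.314 × 289) / (166 × 10³) = 0.00388 m³ = 3.88 L.

3.88 L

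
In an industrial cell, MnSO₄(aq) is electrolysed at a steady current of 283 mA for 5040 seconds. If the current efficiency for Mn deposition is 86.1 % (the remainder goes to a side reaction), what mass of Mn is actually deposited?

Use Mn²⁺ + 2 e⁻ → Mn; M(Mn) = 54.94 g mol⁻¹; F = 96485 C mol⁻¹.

Q = I·t = 0.2830 × 5040.0 = 1426 C.
n(e⁻) = 1426/96485 = 0.01478 mol; theoretically n(Mn) = 0.01478/2 = 0.007391 mol, m_theo = 0.4061 g.
At 86.1 % efficiency, m_actual = 0.861 × 0.4061 = 0.350 g.

0.350 g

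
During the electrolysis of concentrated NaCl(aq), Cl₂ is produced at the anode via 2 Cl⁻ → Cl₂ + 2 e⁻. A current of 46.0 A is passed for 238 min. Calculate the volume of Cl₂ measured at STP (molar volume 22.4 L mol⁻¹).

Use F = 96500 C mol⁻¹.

Q = I·t = 46.00 A × 14280 s = 656900 C.
n(e⁻) = Q/F = 656900 / 96500 = 6.807 mol.
2 electrons are transferred per Cl₂ molecule, so n(Cl₂) = 6.807 / 2 = 3.404 mol.
V = n × V_m = 3.404 × 22.4 = 76.2 L.

76.2 L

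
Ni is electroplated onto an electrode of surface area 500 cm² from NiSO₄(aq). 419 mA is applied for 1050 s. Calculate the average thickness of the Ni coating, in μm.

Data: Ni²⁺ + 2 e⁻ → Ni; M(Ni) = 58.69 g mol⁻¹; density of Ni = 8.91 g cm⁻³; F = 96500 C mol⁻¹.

Q = I·t = 0.4190 × 1050.0 = 440.0 C; n(e⁻) = 0.004559 mol.
n(Ni) = n(e⁻)/2 = 0.002280 mol, so m = 0.002280 × 58.69 = 0.1338 g.
Volume = m/ρ = 0.1338 / 8.91 = 0.01502 cm³.
Thickness = V/A = 0.01502 / 500 = 3.00 × 10⁻⁵ cm = 0.300 μm.

0.300 μm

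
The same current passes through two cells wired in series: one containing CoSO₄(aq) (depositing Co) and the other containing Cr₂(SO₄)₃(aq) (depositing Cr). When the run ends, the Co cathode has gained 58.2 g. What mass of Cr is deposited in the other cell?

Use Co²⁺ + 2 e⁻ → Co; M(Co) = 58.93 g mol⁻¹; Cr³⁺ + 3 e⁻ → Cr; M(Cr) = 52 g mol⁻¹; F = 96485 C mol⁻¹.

34.2 g

n(Co) = 58.2 / 58.93 = 0.9876 mol.
Since Co²⁺ + 2 e⁻ → Co, n(e⁻) passed = 2 × 0.9876 = 1.975 mol.
Cells in series carry the same charge, so the same 1.975 mol of electrons passes through cell 2.
Cr³⁺ + 3 e⁻ → Cr, so n(Cr) = 1.975 / 3 = 0.6584 mol.
m(Cr) = 0.6584 × 52 = 34.2 g.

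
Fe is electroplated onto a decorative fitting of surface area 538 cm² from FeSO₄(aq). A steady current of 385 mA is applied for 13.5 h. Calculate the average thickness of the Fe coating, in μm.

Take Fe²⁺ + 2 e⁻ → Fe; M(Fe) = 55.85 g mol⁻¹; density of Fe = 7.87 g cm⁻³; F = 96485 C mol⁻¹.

Q = I·t = 0.3850 × 48600 = 18710 C; n(e⁻) = 0.1939 mol.
n(Fe) = n(e⁻)/2 = 0.09696 mol, so m = 0.09696 × 55.85 = 5.415 g.
Volume = m/ρ = 5.415 / 7.87 = 0.6881 cm³.
Thickness = V/A = 0.6881 / 538 = 0.00128 cm = 12.8 μm.

12.8 μm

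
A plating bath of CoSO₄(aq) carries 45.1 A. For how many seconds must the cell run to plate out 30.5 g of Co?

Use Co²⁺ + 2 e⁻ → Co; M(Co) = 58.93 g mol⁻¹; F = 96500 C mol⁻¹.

2210 s

n(Co) = m/M = 30.5 / 58.93 = 0.5176 mol.
Each Co atom requires 2 electrons, so n(e⁻) = 2 × 0.5176 = 1.035 mol.
Q = n(e⁻)·F = 1.035 × 96500 = 99890 C.
t = Q/I = 99890 / 45.10 A = 2215 s.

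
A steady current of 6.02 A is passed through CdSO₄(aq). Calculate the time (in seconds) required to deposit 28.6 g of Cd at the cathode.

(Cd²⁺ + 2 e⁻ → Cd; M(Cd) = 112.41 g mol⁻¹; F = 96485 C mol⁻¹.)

8160 s

n(Cd) = m/M = 28.6 / 112.41 = 0.2544 mol.
Each Cd atom requires 2 electrons, so n(e⁻) = 2 × 0.2544 = 0.5089 mol.
Q = n(e⁻)·F = 0.5089 × 96485 = 49100 C.
t = Q/I = 49100 / 6.020 A = 8156 s.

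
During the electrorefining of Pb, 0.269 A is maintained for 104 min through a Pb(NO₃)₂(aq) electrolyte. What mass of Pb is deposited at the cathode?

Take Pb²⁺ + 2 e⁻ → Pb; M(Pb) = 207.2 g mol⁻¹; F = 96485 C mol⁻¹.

Q = I·t = 0.2690 A × 6240.0 s = 1679 C.
n(e⁻) = Q/F = 1679 / 96485 = 0.01740 mol.
Pb²⁺ + 2 e⁻ → Pb, so n(Pb) = n(e⁻)/2 = 0.008699 mol.
m = n·M = 0.008699 × 207.2 = 1.80 g.

1.80 g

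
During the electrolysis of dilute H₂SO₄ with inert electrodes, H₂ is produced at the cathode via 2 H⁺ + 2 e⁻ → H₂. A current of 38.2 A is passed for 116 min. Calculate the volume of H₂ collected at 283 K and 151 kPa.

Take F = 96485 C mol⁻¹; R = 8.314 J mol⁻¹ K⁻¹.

Q = I·t = 38.20 A × 6960.0 s = 265900 C.
n(e⁻) = Q/F = 265900 / 96485 = 2.756 mol.
2 electrons are transferred per H₂ molecule, so n(H₂) = 2.756 / 2 = 1.378 mol.
V = nRT/P = (1.378 × 8.314 × 283) / (151 × 10³ Pa) = 0.0215 m³ = 21.5 L.

21.5 L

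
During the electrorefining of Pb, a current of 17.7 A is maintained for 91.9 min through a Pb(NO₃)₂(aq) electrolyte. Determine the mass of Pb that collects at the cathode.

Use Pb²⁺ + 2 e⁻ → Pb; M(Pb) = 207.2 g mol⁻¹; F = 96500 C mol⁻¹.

Q = I·t = 17.70 A × 5514.0 s = 97600 C.
n(e⁻) = Q/F = 97600 / 96500 = 1.011 mol.
Pb²⁺ + 2 e⁻ → Pb, so n(Pb) = n(e⁻)/2 = 0.5057 mol.
m = n·M = 0.5057 × 207.2 = 105 g.

105 g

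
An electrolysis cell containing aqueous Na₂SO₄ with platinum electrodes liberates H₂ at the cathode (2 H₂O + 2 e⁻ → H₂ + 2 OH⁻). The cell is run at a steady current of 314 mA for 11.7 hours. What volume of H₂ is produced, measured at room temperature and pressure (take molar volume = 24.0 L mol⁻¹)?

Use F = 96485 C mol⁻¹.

Q = I·t = 0.3140 A × 42120 s = 13230 C.
n(e⁻) = Q/F = 13230 / 96485 = 0.1371 mol.
2 electrons are transferred per H₂ molecule, so n(H₂) = 0.1371 / 2 = 0.06854 mol.
V = n × V_m = 0.06854 × 24.0 = 1.64 L.

1.64 L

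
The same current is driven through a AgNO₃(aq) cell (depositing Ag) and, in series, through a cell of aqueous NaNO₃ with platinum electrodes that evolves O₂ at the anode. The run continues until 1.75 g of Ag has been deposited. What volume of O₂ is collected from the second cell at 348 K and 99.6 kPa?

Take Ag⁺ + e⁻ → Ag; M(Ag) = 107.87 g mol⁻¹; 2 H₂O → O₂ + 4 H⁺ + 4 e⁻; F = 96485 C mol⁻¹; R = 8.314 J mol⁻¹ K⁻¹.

n(Ag) = 1.75 / 107.87 = 0.01622 mol, so n(e⁻) = 1 × 0.01622 = 0.01622 mol.
The cells are in series, so the same 0.01622 mol of electrons passes through the second cell.
2 H₂O → O₂ + 4 H⁺ + 4 e⁻ — 4 mol e⁻ per mol O₂, so n(O₂) = 0.01622/4 = 0.004056 mol.
V = nRT/P = (0.004056 × 8.314 × 348) / (99.6 × 10³) = 1.18 × 10⁻⁴ m³ = 0.118 L.

0.118 L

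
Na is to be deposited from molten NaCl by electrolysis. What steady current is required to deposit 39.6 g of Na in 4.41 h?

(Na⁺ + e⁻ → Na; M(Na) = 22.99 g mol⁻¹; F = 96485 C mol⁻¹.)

10.5 A

n(Na) = 39.6 / 22.99 = 1.722 mol.
n(e⁻) = 1 × 1.722 = 1.722 mol.
Q = n(e⁻)·F = 1.722 × 96485 = 166200 C.
I = Q/t = 166200 / 15876 s = 10.5 A.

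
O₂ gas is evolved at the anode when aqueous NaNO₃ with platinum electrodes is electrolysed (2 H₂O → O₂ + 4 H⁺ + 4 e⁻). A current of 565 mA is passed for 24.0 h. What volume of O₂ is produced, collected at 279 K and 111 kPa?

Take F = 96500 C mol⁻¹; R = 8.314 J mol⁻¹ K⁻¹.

Q = I·t = 0.5650 A × 86400 s = 48820 C.
n(e⁻) = Q/F = 48820 / 96500 = 0.5059 mol.
4 electrons are transferred per O₂ molecule, so n(O₂) = 0.5059 / 4 = 0.1265 mol.
V = nRT/P = (0.1265 × 8.314 × 279) / (111 × 10³ Pa) = 0.00264 m³ = 2.64 L.

2.64 L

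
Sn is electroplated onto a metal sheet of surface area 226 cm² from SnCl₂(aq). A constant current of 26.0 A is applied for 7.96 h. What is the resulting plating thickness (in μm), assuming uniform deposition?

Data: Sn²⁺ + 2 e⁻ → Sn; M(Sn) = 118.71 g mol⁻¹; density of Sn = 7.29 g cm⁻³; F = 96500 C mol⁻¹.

Q = I·t = 26.00 × 28656 = 745100 C; n(e⁻) = 7.721 mol.
n(Sn) = n(e⁻)/2 = 3.860 mol, so m = 3.860 × 118.71 = 458.3 g.
Volume = m/ρ = 458.3 / 7.29 = 62.86 cm³.
Thickness = V/A = 62.86 / 226 = 0.278 cm = 2780 μm.

2780 μm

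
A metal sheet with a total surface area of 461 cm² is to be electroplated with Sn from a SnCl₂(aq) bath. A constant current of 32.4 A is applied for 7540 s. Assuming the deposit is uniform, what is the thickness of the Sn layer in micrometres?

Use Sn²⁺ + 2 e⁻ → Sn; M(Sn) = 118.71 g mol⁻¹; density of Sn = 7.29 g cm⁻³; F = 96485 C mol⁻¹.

Q = I·t = 32.40 × 7540.0 = 244300 C; n(e⁻) = 2.532 mol.
n(Sn) = n(e⁻)/2 = 1.266 mol, so m = 1.266 × 118.71 = 150.3 g.
Volume = m/ρ = 150.3 / 7.29 = 20.62 cm³.
Thickness = V/A = 20.62 / 461 = 0.0447 cm = 447 μm.

447 μm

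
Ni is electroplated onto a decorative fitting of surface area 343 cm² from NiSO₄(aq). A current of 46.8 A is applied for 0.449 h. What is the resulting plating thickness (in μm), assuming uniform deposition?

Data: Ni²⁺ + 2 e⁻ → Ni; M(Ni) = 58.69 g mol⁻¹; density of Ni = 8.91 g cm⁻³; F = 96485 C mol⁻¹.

75.3 μm

Q = I·t = 46.80 × 1616.4 = 75650 C; n(e⁻) = 0.7840 mol.
n(Ni) = n(e⁻)/2 = 0.3920 mol, so m = 0.3920 × 58.69 = 23.01 g.
Volume = m/ρ = 23.01 / 8.91 = 2.582 cm³.
Thickness = V/A = 2.582 / 343 = 0.00753 cm = 75.3 μm.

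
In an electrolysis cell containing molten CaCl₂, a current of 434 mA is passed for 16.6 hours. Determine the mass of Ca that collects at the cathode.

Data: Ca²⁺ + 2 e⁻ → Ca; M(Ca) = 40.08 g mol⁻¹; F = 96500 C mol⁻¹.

Q = I·t = 0.4340 A × 59760 s = 25940 C.
n(e⁻) = Q/F = 25940 / 96500 = 0.2688 mol.
Ca²⁺ + 2 e⁻ → Ca, so n(Ca) = n(e⁻)/2 = 0.1344 mol.
m = n·M = 0.1344 × 40.08 = 5.39 g.

5.39 g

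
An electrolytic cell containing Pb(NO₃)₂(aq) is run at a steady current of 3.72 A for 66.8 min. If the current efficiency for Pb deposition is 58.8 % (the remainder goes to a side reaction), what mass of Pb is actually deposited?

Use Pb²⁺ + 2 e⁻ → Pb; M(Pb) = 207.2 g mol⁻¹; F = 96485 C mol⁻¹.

9.41 g

Q = I·t = 3.720 × 4008.0 = 14910 C.
n(e⁻) = 14910/96485 = 0.1545 mol; theoretically n(Pb) = 0.1545/2 = 0.07726 mol, m_theo = 16.01 g.
At 58.8 % efficiency, m_actual = 0.588 × 16.01 = 9.41 g.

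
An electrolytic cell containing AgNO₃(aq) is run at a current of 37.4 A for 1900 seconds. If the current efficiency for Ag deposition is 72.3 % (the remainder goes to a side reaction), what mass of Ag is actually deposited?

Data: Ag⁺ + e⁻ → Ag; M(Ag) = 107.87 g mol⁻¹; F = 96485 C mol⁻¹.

57.4 g

Q = I·t = 37.40 × 1900.0 = 71060 C.
n(e⁻) = 71060/96485 = 0.7365 mol; theoretically n(Ag) = 0.7365/1 = 0.7365 mol, m_theo = 79.44 g.
At 72.3 % efficiency, m_actual = 0.723 × 79.44 = 57.4 g.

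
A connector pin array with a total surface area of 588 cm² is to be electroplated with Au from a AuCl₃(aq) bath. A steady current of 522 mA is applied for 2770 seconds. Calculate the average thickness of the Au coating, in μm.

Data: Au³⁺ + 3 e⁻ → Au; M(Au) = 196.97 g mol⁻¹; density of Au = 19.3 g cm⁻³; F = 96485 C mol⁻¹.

Q = I·t = 0.5220 × 2770.0 = 1446 C; n(e⁻) = 0.01499 mol.
n(Au) = n(e⁻)/3 = 0.004995 mol, so m = 0.004995 × 196.97 = 0.9839 g.
Volume = m/ρ = 0.9839 / 19.3 = 0.05098 cm³.
Thickness = V/A = 0.05098 / 588 = 8.67 × 10⁻⁵ cm = 0.867 μm.

0.867 μm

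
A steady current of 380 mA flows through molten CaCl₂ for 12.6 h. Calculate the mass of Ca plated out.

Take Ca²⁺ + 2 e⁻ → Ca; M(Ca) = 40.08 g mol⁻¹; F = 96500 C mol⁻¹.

Q = I·t = 0.3800 A × 45360 s = 17240 C.
n(e⁻) = Q/F = 17240 / 96500 = 0.1786 mol.
Ca²⁺ + 2 e⁻ → Ca, so n(Ca) = n(e⁻)/2 = 0.08931 mol.
m = n·M = 0.08931 × 40.08 = 3.58 g.

3.58 g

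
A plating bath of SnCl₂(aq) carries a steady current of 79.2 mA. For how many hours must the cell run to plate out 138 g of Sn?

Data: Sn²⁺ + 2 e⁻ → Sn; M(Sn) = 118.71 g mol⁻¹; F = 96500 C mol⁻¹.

n(Sn) = m/M = 138 / 118.71 = 1.162 mol.
Each Sn atom requires 2 electrons, so n(e⁻) = 2 × 1.162 = 2.325 mol.
Q = n(e⁻)·F = 2.325 × 96500 = 224400 C.
t = Q/I = 224400 / 0.07920 A = 2833000 s = 787 h.

787 h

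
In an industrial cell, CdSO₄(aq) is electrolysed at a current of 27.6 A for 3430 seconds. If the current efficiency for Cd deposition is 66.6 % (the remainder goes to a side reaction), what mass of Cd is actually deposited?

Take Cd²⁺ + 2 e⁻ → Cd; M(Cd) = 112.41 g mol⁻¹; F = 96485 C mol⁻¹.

36.7 g

Q = I·t = 27.60 × 3430.0 = 94670 C.
n(e⁻) = 94670/96485 = 0.9812 mol; theoretically n(Cd) = 0.9812/2 = 0.4906 mol, m_theo = 55.15 g.
At 66.6 % efficiency, m_actual = 0.666 × 55.15 = 36.7 g.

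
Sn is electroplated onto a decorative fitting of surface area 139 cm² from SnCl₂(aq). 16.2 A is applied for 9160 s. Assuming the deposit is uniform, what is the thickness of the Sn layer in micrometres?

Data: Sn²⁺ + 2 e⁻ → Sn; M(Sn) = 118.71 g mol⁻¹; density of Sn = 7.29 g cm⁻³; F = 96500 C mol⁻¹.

901 μm

Q = I·t = 16.20 × 9160.0 = 148400 C; n(e⁻) = 1.538 mol.
n(Sn) = n(e⁻)/2 = 0.7689 mol, so m = 0.7689 × 118.71 = 91.27 g.
Volume = m/ρ = 91.27 / 7.29 = 12.52 cm³.
Thickness = V/A = 12.52 / 139 = 0.0901 cm = 901 μm.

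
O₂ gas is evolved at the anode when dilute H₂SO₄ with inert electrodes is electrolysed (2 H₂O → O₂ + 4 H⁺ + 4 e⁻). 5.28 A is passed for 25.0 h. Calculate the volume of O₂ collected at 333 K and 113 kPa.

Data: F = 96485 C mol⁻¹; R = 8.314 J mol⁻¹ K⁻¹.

30.2 L

Q = I·t = 5.280 A × 90000 s = 475200 C.
n(e⁻) = Q/F = 475200 / 96485 = 4.925 mol.
4 electrons are transferred per O₂ molecule, so n(O₂) = 4.925 / 4 = 1.231 mol.
V = nRT/P = (1.231 × 8.314 × 333) / (113 × 10³ Pa) = 0.0302 m³ = 30.2 L.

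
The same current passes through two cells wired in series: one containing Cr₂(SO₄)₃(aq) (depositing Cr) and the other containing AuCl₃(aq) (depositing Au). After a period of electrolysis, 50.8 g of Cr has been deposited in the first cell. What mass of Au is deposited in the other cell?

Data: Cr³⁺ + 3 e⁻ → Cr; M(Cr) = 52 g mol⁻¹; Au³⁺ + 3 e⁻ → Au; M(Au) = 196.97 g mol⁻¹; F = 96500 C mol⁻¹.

192 g

n(Cr) = 50.8 / 52 = 0.9769 mol.
Since Cr³⁺ + 3 e⁻ → Cr, n(e⁻) passed = 3 × 0.9769 = 2.931 mol.
Cells in series carry the same charge, so the same 2.931 mol of electrons passes through cell 2.
Au³⁺ + 3 e⁻ → Au, so n(Au) = 2.931 / 3 = 0.9769 mol.
m(Au) = 0.9769 × 196.97 = 192 g.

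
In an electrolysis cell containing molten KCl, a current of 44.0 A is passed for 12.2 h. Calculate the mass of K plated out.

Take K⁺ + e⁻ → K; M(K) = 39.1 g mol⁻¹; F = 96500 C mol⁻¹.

783 g

Q = I·t = 44.00 A × 43920 s = 1932000 C.
n(e⁻) = Q/F = 1932000 / 96500 = 20.03 mol.
K⁺ + e⁻ → K, so n(K) = n(e⁻)/1 = 20.03 mol.
m = n·M = 20.03 × 39.1 = 783 g.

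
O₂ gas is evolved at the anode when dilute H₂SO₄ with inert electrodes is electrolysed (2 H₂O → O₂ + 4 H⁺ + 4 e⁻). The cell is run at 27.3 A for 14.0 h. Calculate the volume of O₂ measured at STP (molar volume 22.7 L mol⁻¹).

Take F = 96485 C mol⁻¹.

80.9 L

Q = I·t = 27.30 A × 50400 s = 1376000 C.
n(e⁻) = Q/F = 1376000 / 96485 = 14.26 mol.
4 electrons are transferred per O₂ molecule, so n(O₂) = 14.26 / 4 = 3.565 mol.
V = n × V_m = 3.565 × 22.7 = 80.9 L.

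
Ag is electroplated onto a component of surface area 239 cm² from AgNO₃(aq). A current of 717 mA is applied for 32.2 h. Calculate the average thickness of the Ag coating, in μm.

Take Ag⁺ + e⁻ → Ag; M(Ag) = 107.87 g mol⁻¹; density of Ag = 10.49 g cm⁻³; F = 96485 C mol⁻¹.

371 μm

Q = I·t = 0.7170 × 115920 = 83110 C; n(e⁻) = 0.8614 mol.
n(Ag) = n(e⁻)/1 = 0.8614 mol, so m = 0.8614 × 107.87 = 92.92 g.
Volume = m/ρ = 92.92 / 10.49 = 8.858 cm³.
Thickness = V/A = 8.858 / 239 = 0.0371 cm = 371 μm.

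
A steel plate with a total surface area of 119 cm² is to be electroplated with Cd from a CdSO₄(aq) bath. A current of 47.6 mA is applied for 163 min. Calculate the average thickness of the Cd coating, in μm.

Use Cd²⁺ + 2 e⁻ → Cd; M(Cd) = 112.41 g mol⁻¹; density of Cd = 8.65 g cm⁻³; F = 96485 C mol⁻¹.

2.63 μm

Q = I·t = 0.04760 × 9780.0 = 465.5 C; n(e⁻) = 0.004825 mol.
n(Cd) = n(e⁻)/2 = 0.002412 mol, so m = 0.002412 × 112.41 = 0.2712 g.
Volume = m/ρ = 0.2712 / 8.65 = 0.03135 cm³.
Thickness = V/A = 0.03135 / 119 = 2.63 × 10⁻⁴ cm = 2.63 μm.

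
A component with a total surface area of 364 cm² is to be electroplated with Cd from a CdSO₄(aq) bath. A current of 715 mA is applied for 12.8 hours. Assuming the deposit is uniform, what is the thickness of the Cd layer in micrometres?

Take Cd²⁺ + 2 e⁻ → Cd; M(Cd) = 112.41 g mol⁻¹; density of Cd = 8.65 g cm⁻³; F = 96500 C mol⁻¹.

60.9 μm

Q = I·t = 0.7150 × 46080 = 32950 C; n(e⁻) = 0.3414 mol.
n(Cd) = n(e⁻)/2 = 0.1707 mol, so m = 0.1707 × 112.41 = 19.19 g.
Volume = m/ρ = 19.19 / 8.65 = 2.218 cm³.
Thickness = V/A = 2.218 / 364 = 0.00609 cm = 60.9 μm.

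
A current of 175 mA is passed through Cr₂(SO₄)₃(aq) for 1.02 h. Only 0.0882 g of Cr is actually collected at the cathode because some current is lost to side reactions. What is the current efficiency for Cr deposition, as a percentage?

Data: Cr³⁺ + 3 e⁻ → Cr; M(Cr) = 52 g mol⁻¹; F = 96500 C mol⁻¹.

76.4 %

Q = I·t = 0.1750 × 3672.0 = 642.6 C; n(e⁻) = 642.6/96500 = 0.006659 mol.
Theoretical n(Cr) = n(e⁻)/3 = 0.002220 mol, i.e. m_theo = 0.002220 × 52 = 0.1154 g.
Efficiency = m_actual / m_theo = 0.0882 / 0.1154 = 76.4 %.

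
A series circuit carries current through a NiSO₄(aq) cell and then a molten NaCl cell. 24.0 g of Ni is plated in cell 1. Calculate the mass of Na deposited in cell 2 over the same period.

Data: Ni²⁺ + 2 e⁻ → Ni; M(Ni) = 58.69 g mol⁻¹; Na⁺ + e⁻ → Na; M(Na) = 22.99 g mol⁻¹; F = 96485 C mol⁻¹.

18.8 g

n(Ni) = 24.0 / 58.69 = 0.4089 mol.
Since Ni²⁺ + 2 e⁻ → Ni, n(e⁻) passed = 2 × 0.4089 = 0.8179 mol.
Cells in series carry the same charge, so the same 0.8179 mol of electrons passes through cell 2.
Na⁺ + e⁻ → Na, so n(Na) = 0.8179 / 1 = 0.8179 mol.
m(Na) = 0.8179 × 22.99 = 18.8 g.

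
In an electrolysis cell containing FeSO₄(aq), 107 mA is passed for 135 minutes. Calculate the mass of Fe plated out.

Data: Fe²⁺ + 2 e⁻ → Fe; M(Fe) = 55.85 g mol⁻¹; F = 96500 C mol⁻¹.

Q = I·t = 0.1070 A × 8100.0 s = 866.7 C.
n(e⁻) = Q/F = 866.7 / 96500 = 0.008981 mol.
Fe²⁺ + 2 e⁻ → Fe, so n(Fe) = n(e⁻)/2 = 0.004491 mol.
m = n·M = 0.004491 × 55.85 = 0.251 g.

0.251 g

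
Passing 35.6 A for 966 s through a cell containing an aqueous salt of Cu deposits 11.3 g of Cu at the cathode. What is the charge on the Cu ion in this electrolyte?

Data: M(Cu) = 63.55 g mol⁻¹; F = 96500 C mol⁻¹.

+2

Q = I·t = 35.60 A × 966.00 s = 34390 C, so n(e⁻) = 34390/96500 = 0.3564 mol.
n(Cu) deposited = 11.3 / 63.55 = 0.1778 mol.
Electrons per atom = n(e⁻)/n(Cu) = 0.3564 / 0.1778 = 2.00 ≈ 2, so the ion is Cu²⁺.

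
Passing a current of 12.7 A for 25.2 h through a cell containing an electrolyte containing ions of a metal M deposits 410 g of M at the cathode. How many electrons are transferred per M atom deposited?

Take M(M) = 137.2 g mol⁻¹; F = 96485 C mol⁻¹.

Q = I·t = 12.70 A × 90720 s = 1152000 C, so n(e⁻) = 1152000/96485 = 11.94 mol.
n(M) deposited = 410 / 137.2 = 2.988 mol.
Electrons per atom = n(e⁻)/n(M) = 11.94 / 2.988 = 4.00 ≈ 4, so the ion is M⁴⁺.

4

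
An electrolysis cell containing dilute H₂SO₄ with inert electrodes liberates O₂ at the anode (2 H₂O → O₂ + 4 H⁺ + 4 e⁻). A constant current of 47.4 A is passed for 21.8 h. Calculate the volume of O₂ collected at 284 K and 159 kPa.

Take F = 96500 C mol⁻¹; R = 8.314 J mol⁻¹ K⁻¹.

Q = I·t = 47.40 A × 78480 s = 3720000 C.
n(e⁻) = Q/F = 3720000 / 96500 = 38.55 mol.
4 electrons are transferred per O₂ molecule, so n(O₂) = 38.55 / 4 = 9.637 mol.
V = nRT/P = (9.637 × 8.314 × 284) / (159 × 10³ Pa) = 0.143 m³ = 143 L.

143 L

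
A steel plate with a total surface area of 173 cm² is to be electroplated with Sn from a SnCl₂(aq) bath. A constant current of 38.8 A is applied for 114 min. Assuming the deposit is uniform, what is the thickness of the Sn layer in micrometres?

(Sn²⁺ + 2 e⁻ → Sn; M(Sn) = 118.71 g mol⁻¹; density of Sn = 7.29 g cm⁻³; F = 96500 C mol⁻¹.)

1290 μm

Q = I·t = 38.80 × 6840.0 = 265400 C; n(e⁻) = 2.750 mol.
n(Sn) = n(e⁻)/2 = 1.375 mol, so m = 1.375 × 118.71 = 163.2 g.
Volume = m/ρ = 163.2 / 7.29 = 22.39 cm³.
Thickness = V/A = 22.39 / 173 = 0.129 cm = 1290 μm.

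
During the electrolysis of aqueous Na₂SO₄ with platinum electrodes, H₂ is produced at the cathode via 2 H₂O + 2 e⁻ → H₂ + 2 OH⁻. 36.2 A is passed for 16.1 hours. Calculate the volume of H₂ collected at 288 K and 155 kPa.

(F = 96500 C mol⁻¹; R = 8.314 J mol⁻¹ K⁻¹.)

168 L

Q = I·t = 36.20 A × 57960 s = 2098000 C.
n(e⁻) = Q/F = 2098000 / 96500 = 21.74 mol.
2 electrons are transferred per H₂ molecule, so n(H₂) = 21.74 / 2 = 10.87 mol.
V = nRT/P = (10.87 × 8.314 × 288) / (155 × 10³ Pa) = 0.168 m³ = 168 L.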